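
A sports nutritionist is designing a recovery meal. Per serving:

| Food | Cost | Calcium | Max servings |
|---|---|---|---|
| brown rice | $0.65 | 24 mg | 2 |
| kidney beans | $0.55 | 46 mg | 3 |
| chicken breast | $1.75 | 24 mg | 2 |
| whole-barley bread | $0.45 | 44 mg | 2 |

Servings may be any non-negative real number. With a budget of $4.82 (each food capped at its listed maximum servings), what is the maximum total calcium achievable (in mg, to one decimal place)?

287.3 mg

Calcium per dollar: whole-barley bread 97.78, kidney beans 83.64, brown rice 36.92, chicken breast 13.71.
Take 2 servings of whole-barley bread: spends $0.90, +88.0 mg calcium (running total 88.0 mg).
Take 3 servings of kidney beans: spends $1.65, +138.0 mg calcium (running total 226.0 mg).
Take 2 servings of brown rice: spends $1.30, +48.0 mg calcium (running total 274.0 mg).
Take 0.5543 servings of chicken breast: spends $0.97, +13.3 mg calcium (running total 287.3 mg).
Filling greedily by calcium-per-dollar is optimal for one linear limit, giving 287.3 mg.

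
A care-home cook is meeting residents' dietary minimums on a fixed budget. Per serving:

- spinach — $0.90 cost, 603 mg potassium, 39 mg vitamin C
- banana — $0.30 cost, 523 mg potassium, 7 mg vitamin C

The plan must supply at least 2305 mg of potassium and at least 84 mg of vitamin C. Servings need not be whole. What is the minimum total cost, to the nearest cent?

spinach only: max(2305/603, 84/39) = 3.823 servings → $3.44.
banana only: max(2305/523, 84/7) = 12 servings → $3.60.
spinach + banana with both tight: 1.718 servings and 2.426 servings → $2.27.
So the least-cost plan costs $2.27.

$2.27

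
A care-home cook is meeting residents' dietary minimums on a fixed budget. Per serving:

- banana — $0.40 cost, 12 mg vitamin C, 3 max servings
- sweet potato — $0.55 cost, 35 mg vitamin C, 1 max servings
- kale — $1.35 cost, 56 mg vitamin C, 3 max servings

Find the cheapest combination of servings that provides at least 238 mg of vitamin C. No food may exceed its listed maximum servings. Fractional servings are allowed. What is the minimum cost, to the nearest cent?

Cost per mg of vitamin C: sweet potato $0.0157, kale $0.0241, banana $0.0333.
Take 1 serving of sweet potato: +35.0 mg vitamin C for $0.55 (total $0.55, still need 203.0 mg).
Take 3 servings of kale: +168.0 mg vitamin C for $4.05 (total $4.60, still need 35.0 mg).
Take 2.917 servings of banana: +35.0 mg vitamin C for $1.17 (total $5.77, still need 0.0 mg).
Greedy by cheapest-per-mg is optimal for a single linear constraint, so the minimum cost is $5.77.

$5.77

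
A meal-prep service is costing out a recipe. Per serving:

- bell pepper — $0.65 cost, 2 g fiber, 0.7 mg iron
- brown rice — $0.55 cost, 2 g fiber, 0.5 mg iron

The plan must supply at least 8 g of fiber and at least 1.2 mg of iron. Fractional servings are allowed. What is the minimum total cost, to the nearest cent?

Check every corner: each single food scaled to meet both minima, and each pair solved so both constraints bind.
bell pepper only: max(8/2, 1.2/0.7) = 4 servings → $2.60.
brown rice only: max(8/2, 1.2/0.5) = 4 servings → $2.20.
bell pepper + brown rice: intersection lies outside the first quadrant.
So the least-cost plan costs $2.20.

$2.20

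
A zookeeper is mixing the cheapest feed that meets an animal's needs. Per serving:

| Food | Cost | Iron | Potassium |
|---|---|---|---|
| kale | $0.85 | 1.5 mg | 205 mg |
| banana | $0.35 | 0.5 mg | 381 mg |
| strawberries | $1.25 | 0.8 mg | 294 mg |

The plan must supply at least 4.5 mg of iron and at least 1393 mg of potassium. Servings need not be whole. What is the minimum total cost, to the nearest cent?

$2.72

kale only: max(4.5/1.5, 1393/205) = 6.795 servings → $5.78.
banana only: max(4.5/0.5, 1393/381) = 9 servings → $3.15.
strawberries only: max(4.5/0.8, 1393/294) = 5.625 servings → $7.03.
kale + banana with both tight: 2.171 servings and 2.488 servings → $2.72.
kale + strawberries with both tight: 0.7531 servings and 4.213 servings → $5.91.
banana + strawberries: intersection lies outside the first quadrant.
The minimum over all feasible corners is $2.72.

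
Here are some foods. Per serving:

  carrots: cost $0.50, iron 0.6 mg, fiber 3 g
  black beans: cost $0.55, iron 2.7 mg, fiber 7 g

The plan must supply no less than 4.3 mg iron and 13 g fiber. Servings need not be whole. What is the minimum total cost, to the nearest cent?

$1.02

Minimising a linear cost over {iron ≥ 4.3, fiber ≥ 13, servings ≥ 0} — the optimum is at a vertex, using one or two foods.
carrots only: max(4.3/0.6, 13/3) = 7.167 servings → $3.58.
black beans only: max(4.3/2.7, 13/7) = 1.857 servings → $1.02.
carrots + black beans with both tight: 1.282 servings and 1.308 servings → $1.36.
So the least-cost plan costs $1.02.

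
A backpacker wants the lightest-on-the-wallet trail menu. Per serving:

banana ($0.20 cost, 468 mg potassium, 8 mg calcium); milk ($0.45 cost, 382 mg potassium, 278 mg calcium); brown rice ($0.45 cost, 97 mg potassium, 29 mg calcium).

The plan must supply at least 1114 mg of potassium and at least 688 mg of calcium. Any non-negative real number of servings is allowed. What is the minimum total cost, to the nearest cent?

$1.18

At the optimum either one food covers both requirements or two foods hit both targets exactly; no other combination can be cheaper.
banana only: max(1114/468, 688/8) = 86 servings → $17.20.
milk only: max(1114/382, 688/278) = 2.916 servings → $1.31.
brown rice only: max(1114/97, 688/29) = 23.72 servings → $10.68.
banana + milk with both tight: 0.369 servings and 2.464 servings → $1.18.
banana + brown rice with both targets exact would need a negative amount; discard.
milk + brown rice with both tight: 2.167 servings and 2.95 servings → $2.30.
The minimum over all feasible corners is $1.18.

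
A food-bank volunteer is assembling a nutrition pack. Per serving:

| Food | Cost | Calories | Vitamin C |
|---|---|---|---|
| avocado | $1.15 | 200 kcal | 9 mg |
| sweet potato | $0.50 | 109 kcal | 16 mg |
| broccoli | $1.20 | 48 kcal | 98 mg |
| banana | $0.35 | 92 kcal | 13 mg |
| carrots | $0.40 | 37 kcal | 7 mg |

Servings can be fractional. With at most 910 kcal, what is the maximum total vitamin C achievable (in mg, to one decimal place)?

1857.9 mg

Vitamin C per kcal: broccoli 2.042, carrots 0.1892, sweet potato 0.1468, banana 0.1413, avocado 0.045.
With no serving limits, spend the whole calories allowance on broccoli: 910 kcal / 48 kcal × 98 mg = 1857.9 mg.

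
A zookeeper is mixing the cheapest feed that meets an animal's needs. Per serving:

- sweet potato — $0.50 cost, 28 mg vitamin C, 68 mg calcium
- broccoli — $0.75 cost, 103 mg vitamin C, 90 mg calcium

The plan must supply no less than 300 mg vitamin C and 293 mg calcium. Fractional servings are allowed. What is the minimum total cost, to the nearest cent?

Minimising a linear cost over {vitamin C ≥ 300, calcium ≥ 293, servings ≥ 0} — the optimum is at a vertex, using one or two foods.
sweet potato only: max(300/28, 293/68) = 10.71 servings → $5.36.
broccoli only: max(300/103, 293/90) = 3.256 servings → $2.44.
sweet potato + broccoli with both tight: 0.709 servings and 2.72 servings → $2.39.
Cheapest feasible corner: $2.39.

$2.39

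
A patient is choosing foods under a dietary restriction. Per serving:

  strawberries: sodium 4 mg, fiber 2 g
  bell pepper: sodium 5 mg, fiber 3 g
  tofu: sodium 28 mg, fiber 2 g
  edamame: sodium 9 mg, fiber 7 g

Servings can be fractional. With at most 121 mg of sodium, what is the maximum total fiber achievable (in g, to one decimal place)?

Fiber per mg sodium: edamame 0.7778, bell pepper 0.6, strawberries 0.5, tofu 0.07143.
With no serving limits, spend the whole sodium allowance on edamame: 121 mg / 9 mg × 7 g = 94.1 g.

94.1 g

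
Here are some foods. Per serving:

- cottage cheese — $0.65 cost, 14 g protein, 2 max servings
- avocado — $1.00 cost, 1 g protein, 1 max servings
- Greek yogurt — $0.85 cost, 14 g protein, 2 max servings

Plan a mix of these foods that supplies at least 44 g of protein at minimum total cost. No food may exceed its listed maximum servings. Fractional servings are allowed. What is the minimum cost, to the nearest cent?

Cost per g of protein: cottage cheese $0.0464, Greek yogurt $0.0607, avocado $1.0000.
Take 2 servings of cottage cheese: +28.0 g protein for $1.30 (total $1.30, still need 16.0 g).
Take 1.143 servings of Greek yogurt: +16.0 g protein for $0.97 (total $2.27, still need 0.0 g).
Filling from the cheapest source first is optimal under one linear minimum: $2.27.

$2.27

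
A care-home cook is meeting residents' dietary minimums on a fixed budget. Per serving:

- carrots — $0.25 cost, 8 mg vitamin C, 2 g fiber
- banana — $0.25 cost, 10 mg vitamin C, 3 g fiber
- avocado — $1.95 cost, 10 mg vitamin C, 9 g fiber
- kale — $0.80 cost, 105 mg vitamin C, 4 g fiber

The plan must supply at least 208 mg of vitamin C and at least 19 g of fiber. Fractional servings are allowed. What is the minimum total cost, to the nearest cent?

carrots only: max(208/8, 19/2) = 26 servings → $6.50.
banana only: max(208/10, 19/3) = 20.8 servings → $5.20.
avocado only: max(208/10, 19/9) = 20.8 servings → $40.56.
kale only: max(208/105, 19/4) = 4.75 servings → $3.80.
carrots + banana: intersection lies outside the first quadrant.
carrots + avocado: intersection lies outside the first quadrant.
carrots + kale with both tight: 6.534 servings and 1.483 servings → $2.82.
banana + avocado: the both-tight solution has a negative serving — not a feasible corner.
banana + kale with both tight: 4.229 servings and 1.578 servings → $2.32.
avocado + kale with both tight: 1.285 servings and 1.859 servings → $3.99.
So the least-cost plan costs $2.32.

$2.32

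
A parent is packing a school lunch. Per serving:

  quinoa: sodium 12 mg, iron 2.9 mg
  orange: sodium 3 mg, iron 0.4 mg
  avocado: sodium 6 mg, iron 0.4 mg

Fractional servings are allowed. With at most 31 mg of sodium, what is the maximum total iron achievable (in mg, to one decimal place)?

Iron per mg sodium: quinoa 0.2417, orange 0.1333, avocado 0.06667.
With no serving limits, spend the whole sodium allowance on quinoa: 31 mg / 12 mg × 2.9 mg = 7.5 mg.

7.5 mg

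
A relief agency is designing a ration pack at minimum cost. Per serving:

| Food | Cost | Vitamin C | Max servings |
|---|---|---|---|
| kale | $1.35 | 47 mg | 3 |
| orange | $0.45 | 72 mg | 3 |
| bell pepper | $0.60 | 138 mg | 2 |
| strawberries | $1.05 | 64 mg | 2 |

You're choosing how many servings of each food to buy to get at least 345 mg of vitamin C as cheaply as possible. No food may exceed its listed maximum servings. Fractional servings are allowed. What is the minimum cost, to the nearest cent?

Cost per mg of vitamin C: bell pepper $0.0043, orange $0.0063, strawberries $0.0164, kale $0.0287.
Take 2 servings of bell pepper: +276.0 mg vitamin C for $1.20 (total $1.20, still need 69.0 mg).
Take 0.9583 servings of orange: +69.0 mg vitamin C for $0.43 (total $1.63, still need 0.0 mg).
Filling from the cheapest source first is optimal under one linear minimum: $1.63.

$1.63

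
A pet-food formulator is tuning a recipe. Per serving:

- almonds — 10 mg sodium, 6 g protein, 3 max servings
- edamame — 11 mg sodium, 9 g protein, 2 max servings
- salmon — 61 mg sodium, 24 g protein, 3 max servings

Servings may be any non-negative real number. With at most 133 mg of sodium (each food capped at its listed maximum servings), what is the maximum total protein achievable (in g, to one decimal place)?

67.9 g

Protein per mg sodium: edamame 0.8182, almonds 0.6, salmon 0.3934.
Take 2 servings of edamame: uses 22 mg sodium, +18.0 g protein (running total 18.0 g).
Take 3 servings of almonds: uses 30 mg sodium, +18.0 g protein (running total 36.0 g).
Take 1.328 servings of salmon: uses 81 mg sodium, +31.9 g protein (running total 67.9 g).
Greedy by best ratio exhausts the sodium allowance optimally: 67.9 g.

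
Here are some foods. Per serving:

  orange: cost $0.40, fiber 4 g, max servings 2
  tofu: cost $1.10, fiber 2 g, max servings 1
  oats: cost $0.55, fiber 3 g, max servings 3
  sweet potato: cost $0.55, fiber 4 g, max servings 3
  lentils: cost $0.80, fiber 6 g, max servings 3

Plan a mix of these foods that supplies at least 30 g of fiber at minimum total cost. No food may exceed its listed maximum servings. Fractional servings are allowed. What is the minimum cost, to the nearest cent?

Cost per g of fiber: orange $0.1000, lentils $0.1333, sweet potato $0.1375, oats $0.1833, tofu $0.5500.
Take 2 servings of orange: +8.0 g fiber for $0.80 (total $0.80, still need 22.0 g).
Take 3 servings of lentils: +18.0 g fiber for $2.40 (total $3.20, still need 4.0 g).
Take 1 serving of sweet potato: +4.0 g fiber for $0.55 (total $3.75, still need 0.0 g).
Greedy by cheapest-per-g is optimal for a single linear constraint, so the minimum cost is $3.75.

$3.75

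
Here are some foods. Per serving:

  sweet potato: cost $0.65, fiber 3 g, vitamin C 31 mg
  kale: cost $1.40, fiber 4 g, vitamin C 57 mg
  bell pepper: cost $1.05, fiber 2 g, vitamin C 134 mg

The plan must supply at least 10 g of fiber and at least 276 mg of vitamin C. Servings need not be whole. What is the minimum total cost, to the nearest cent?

$3.11

Compare the cost at each extreme point of the feasible region.
sweet potato only: max(10/3, 276/31) = 8.903 servings → $5.79.
kale only: max(10/4, 276/57) = 4.842 servings → $6.78.
bell pepper only: max(10/2, 276/134) = 5 servings → $5.25.
sweet potato + kale: the both-tight solution has a negative serving — not a feasible corner.
sweet potato + bell pepper with both tight: 2.318 servings and 1.524 servings → $3.11.
kale + bell pepper with both tight: 1.867 servings and 1.265 servings → $3.94.
The minimum over all feasible corners is $3.11.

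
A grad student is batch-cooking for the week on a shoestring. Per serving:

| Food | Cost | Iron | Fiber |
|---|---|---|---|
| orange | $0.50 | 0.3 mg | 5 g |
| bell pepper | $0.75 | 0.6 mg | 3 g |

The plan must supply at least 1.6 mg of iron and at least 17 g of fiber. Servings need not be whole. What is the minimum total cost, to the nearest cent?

Minimising a linear cost over {iron ≥ 1.6, fiber ≥ 17, servings ≥ 0} — the optimum is at a vertex, using one or two foods.
orange only: max(1.6/0.3, 17/5) = 5.333 servings → $2.67.
bell pepper only: max(1.6/0.6, 17/3) = 5.667 servings → $4.25.
orange + bell pepper with both tight: 2.571 servings and 1.381 servings → $2.32.
Cheapest feasible corner: $2.32.

$2.32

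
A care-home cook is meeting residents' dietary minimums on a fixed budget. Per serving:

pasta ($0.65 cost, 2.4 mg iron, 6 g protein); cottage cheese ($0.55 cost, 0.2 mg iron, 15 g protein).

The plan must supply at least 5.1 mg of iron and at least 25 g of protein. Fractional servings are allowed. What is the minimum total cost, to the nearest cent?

$1.80

At the optimum either one food covers both requirements or two foods hit both targets exactly; no other combination can be cheaper.
pasta only: max(5.1/2.4, 25/6) = 4.167 servings → $2.71.
cottage cheese only: max(5.1/0.2, 25/15) = 25.5 servings → $14.03.
pasta + cottage cheese with both tight: 2.055 servings and 0.8448 servings → $1.80.
So the least-cost plan costs $1.80.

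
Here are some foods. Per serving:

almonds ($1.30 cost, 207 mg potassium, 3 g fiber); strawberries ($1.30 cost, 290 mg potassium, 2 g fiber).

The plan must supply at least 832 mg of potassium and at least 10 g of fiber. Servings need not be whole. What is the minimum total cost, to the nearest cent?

$4.74

This is a tiny linear program; its minimum lies at a vertex of the feasible set. List the vertices and price them.
almonds only: max(832/207, 10/3) = 4.019 servings → $5.23.
strawberries only: max(832/290, 10/2) = 5 servings → $6.50.
almonds + strawberries with both tight: 2.711 servings and 0.9342 servings → $4.74.
So the least-cost plan costs $4.74.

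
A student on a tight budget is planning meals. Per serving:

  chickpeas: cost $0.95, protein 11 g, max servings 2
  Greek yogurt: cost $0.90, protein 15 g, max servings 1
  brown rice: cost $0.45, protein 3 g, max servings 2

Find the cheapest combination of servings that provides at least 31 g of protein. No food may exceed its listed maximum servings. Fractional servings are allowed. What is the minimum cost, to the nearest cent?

Cost per g of protein: Greek yogurt $0.0600, chickpeas $0.0864, brown rice $0.1500.
Take 1 serving of Greek yogurt: +15.0 g protein for $0.90 (total $0.90, still need 16.0 g).
Take 1.455 servings of chickpeas: +16.0 g protein for $1.38 (total $2.28, still need 0.0 g).
Greedy by cheapest-per-g is optimal for a single linear constraint, so the minimum cost is $2.28.

$2.28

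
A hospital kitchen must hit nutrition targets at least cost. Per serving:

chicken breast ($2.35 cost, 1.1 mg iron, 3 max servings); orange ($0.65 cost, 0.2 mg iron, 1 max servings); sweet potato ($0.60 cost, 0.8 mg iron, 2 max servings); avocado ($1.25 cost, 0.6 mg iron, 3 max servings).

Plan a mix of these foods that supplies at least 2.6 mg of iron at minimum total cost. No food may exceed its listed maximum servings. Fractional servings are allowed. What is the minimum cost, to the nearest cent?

Cost per mg of iron: sweet potato $0.7500, avocado $2.0833, chicken breast $2.1364, orange $3.2500.
Take 2 servings of sweet potato: +1.6 mg iron for $1.20 (total $1.20, still need 1.0 mg).
Take 1.667 servings of avocado: +1.0 mg iron for $2.08 (total $3.28, still need 0.0 mg).
Greedy by cheapest-per-mg is optimal for a single linear constraint, so the minimum cost is $3.28.

$3.28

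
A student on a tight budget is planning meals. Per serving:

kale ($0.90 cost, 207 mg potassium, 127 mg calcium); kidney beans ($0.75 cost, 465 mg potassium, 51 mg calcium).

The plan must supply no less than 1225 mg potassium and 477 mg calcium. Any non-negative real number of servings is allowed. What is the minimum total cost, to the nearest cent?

$3.84

For a min-cost LP with two ≥-constraints, a basic feasible solution has at most two positive variables.
kale only: max(1225/207, 477/127) = 5.918 servings → $5.33.
kidney beans only: max(1225/465, 477/51) = 9.353 servings → $7.01.
kale + kidney beans with both tight: 3.285 servings and 1.172 servings → $3.84.
So the least-cost plan costs $3.84.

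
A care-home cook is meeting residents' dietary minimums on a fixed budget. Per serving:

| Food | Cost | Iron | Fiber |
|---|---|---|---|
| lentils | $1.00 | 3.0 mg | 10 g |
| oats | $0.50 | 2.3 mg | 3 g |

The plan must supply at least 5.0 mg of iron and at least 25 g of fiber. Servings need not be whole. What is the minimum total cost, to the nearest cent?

lentils only: max(5.0/3.0, 25/10) = 2.5 servings → $2.50.
oats only: max(5.0/2.3, 25/3) = 8.333 servings → $4.17.
lentils + oats: the both-tight solution has a negative serving — not a feasible corner.
Cheapest feasible corner: $2.50.

$2.50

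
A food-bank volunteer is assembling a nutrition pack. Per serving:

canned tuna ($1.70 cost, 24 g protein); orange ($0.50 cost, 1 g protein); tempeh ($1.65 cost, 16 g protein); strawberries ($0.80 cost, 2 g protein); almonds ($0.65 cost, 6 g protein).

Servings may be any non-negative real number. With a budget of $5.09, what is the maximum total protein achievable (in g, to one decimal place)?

71.9 g

Protein per dollar: canned tuna 14.12, tempeh 9.697, almonds 9.231, strawberries 2.5, orange 2.
With no serving limits, spend the whole cost allowance on canned tuna: $5.09 / $1.70 × 24 g = 71.9 g.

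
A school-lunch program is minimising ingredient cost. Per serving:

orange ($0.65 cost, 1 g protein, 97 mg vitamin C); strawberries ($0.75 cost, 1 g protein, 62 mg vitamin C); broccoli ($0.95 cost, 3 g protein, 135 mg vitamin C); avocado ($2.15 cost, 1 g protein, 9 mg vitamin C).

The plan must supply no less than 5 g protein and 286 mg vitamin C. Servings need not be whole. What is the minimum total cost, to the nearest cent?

Compare the cost at each extreme point of the feasible region.
orange only: max(5/1, 286/97) = 5 servings → $3.25.
strawberries only: max(5/1, 286/62) = 5 servings → $3.75.
broccoli only: max(5/3, 286/135) = 2.119 servings → $2.01.
avocado only: max(5/1, 286/9) = 31.78 servings → $68.32.
orange + strawberries: the both-tight solution has a negative serving — not a feasible corner.
orange + broccoli with both tight: 1.173 servings and 1.276 servings → $1.97.
orange + avocado with both tight: 2.739 servings and 2.261 servings → $6.64.
strawberries + broccoli with both tight: 3.588 servings and 0.4706 servings → $3.14.
strawberries + avocado with both tight: 4.547 servings and 0.4528 servings → $4.38.
broccoli + avocado with both targets exact would need a negative amount; discard.
The minimum over all feasible corners is $1.97.

$1.97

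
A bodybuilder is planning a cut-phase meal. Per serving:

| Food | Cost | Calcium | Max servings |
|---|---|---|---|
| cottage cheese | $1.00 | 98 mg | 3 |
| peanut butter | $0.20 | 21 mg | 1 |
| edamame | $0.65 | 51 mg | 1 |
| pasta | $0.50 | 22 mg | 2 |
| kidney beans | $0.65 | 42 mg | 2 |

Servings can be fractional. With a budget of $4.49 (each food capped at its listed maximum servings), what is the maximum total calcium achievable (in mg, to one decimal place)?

Calcium per dollar: peanut butter 105, cottage cheese 98, edamame 78.46, kidney beans 64.62, pasta 44.
Take 1 serving of peanut butter: spends $0.20, +21.0 mg calcium (running total 21.0 mg).
Take 3 servings of cottage cheese: spends $3.00, +294.0 mg calcium (running total 315.0 mg).
Take 1 serving of edamame: spends $0.65, +51.0 mg calcium (running total 366.0 mg).
Take 0.9846 servings of kidney beans: spends $0.64, +41.4 mg calcium (running total 407.4 mg).
Greedy by best ratio exhausts the cost allowance optimally: 407.4 mg.

407.4 mg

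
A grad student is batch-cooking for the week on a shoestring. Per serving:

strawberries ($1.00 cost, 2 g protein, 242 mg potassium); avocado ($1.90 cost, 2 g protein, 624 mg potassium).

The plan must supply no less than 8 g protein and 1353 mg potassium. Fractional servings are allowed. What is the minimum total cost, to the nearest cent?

$4.91

For a min-cost LP with two ≥-constraints, a basic feasible solution has at most two positive variables.
strawberries only: max(8/2, 1353/242) = 5.591 servings → $5.59.
avocado only: max(8/2, 1353/624) = 4 servings → $7.60.
strawberries + avocado with both tight: 2.992 servings and 1.008 servings → $4.91.
The minimum over all feasible corners is $4.91.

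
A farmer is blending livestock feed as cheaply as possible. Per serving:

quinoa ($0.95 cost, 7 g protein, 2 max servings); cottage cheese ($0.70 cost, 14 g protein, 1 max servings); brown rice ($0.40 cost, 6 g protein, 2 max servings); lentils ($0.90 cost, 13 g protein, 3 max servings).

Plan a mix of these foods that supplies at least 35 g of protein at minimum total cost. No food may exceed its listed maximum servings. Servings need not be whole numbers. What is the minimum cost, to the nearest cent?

$2.12

Cost per g of protein: cottage cheese $0.0500, brown rice $0.0667, lentils $0.0692, quinoa $0.1357.
Take 1 serving of cottage cheese: +14.0 g protein for $0.70 (total $0.70, still need 21.0 g).
Take 2 servings of brown rice: +12.0 g protein for $0.80 (total $1.50, still need 9.0 g).
Take 0.6923 servings of lentils: +9.0 g protein for $0.62 (total $2.12, still need 0.0 g).
Filling from the cheapest source first is optimal under one linear minimum: $2.12.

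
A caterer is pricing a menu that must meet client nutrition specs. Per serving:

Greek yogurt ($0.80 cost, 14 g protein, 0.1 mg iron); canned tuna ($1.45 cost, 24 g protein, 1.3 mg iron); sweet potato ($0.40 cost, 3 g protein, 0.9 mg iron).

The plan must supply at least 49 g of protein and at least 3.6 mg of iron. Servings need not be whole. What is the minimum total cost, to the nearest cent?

$3.24

For a min-cost LP with two ≥-constraints, a basic feasible solution has at most two positive variables.
Greek yogurt only: max(49/14, 3.6/0.1) = 36 servings → $28.80.
canned tuna only: max(49/24, 3.6/1.3) = 2.769 servings → $4.02.
sweet potato only: max(49/3, 3.6/0.9) = 16.33 servings → $6.53.
Greek yogurt + canned tuna: the both-tight solution has a negative serving — not a feasible corner.
Greek yogurt + sweet potato with both tight: 2.707 servings and 3.699 servings → $3.65.
canned tuna + sweet potato with both tight: 1.881 servings and 1.282 servings → $3.24.
So the least-cost plan costs $3.24.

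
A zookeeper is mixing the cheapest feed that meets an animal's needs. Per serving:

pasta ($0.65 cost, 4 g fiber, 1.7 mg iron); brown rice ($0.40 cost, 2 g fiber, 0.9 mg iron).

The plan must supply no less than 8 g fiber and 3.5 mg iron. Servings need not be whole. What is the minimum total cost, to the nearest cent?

$1.34

Two binding constraints pin down two serving amounts, so the optimal mix uses at most two foods. The candidates are each food alone (scaled to the tighter of fiber/iron) and each pair with both constraints tight.
pasta only: max(8/4, 3.5/1.7) = 2.059 servings → $1.34.
brown rice only: max(8/2, 3.5/0.9) = 4 servings → $1.60.
pasta + brown rice with both tight: 1 serving and 2 servings → $1.45.
Cheapest feasible corner: $1.34.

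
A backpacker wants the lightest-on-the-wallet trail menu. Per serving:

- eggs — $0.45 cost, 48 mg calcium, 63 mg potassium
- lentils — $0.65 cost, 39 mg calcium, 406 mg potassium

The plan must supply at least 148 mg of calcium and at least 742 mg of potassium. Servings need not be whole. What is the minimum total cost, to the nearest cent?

With two linear requirements the optimum uses one or two foods; enumerate the corners.
eggs only: max(148/48, 742/63) = 11.78 servings → $5.30.
lentils only: max(148/39, 742/406) = 3.795 servings → $2.47.
eggs + lentils with both tight: 1.829 servings and 1.544 servings → $1.83.
The minimum over all feasible corners is $1.83.

$1.83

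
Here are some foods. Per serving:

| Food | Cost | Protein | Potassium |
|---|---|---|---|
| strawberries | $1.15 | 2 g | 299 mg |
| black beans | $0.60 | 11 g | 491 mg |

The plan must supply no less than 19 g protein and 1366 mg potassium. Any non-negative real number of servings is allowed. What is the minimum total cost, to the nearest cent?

$1.67

This is a tiny linear program; its minimum lies at a vertex of the feasible set. List the vertices and price them.
strawberries only: max(19/2, 1366/299) = 9.5 servings → $10.93.
black beans only: max(19/11, 1366/491) = 2.782 servings → $1.67.
strawberries + black beans with both tight: 2.469 servings and 1.278 servings → $3.61.
The minimum over all feasible corners is $1.67.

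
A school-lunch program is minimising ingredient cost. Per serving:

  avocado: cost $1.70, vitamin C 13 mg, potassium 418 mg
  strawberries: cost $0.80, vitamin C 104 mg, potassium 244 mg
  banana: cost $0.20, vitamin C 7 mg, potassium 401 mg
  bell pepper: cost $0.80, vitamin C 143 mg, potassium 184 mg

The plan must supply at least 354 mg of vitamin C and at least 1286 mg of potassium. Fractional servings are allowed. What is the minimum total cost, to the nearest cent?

$2.32

Two binding constraints pin down two serving amounts, so the optimal mix uses at most two foods. The candidates are each food alone (scaled to the tighter of vitamin C/potassium) and each pair with both constraints tight.
avocado only: max(354/13, 1286/418) = 27.23 servings → $46.29.
strawberries only: max(354/104, 1286/244) = 5.27 servings → $4.22.
banana only: max(354/7, 1286/401) = 50.57 servings → $10.11.
bell pepper only: max(354/143, 1286/184) = 6.989 servings → $5.59.
avocado + strawberries with both tight: 1.175 servings and 3.257 servings → $4.60.
avocado + banana with both targets exact would need a negative amount; discard.
avocado + bell pepper with both tight: 2.07 servings and 2.287 servings → $5.35.
strawberries + banana with both tight: 3.324 servings and 1.184 servings → $2.90.
strawberries + bell pepper with both targets exact would need a negative amount; discard.
banana + bell pepper with both tight: 2.119 servings and 2.372 servings → $2.32.
Cheapest feasible corner: $2.32.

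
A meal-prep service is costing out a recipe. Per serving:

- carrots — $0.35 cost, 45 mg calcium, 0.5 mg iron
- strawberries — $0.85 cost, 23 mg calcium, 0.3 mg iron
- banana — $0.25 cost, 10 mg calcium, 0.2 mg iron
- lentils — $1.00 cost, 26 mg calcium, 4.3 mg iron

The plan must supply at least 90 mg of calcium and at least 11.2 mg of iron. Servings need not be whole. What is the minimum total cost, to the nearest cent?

$2.73

For a min-cost LP with two ≥-constraints, a basic feasible solution has at most two positive variables.
carrots only: max(90/45, 11.2/0.5) = 22.4 servings → $7.84.
strawberries only: max(90/23, 11.2/0.3) = 37.33 servings → $31.73.
banana only: max(90/10, 11.2/0.2) = 56 servings → $14.00.
lentils only: max(90/26, 11.2/4.3) = 3.462 servings → $3.46.
carrots + strawberries: intersection lies outside the first quadrant.
carrots + banana: the both-tight solution has a negative serving — not a feasible corner.
carrots + lentils with both tight: 0.5307 servings and 2.543 servings → $2.73.
strawberries + banana: the both-tight solution has a negative serving — not a feasible corner.
strawberries + lentils with both tight: 1.052 servings and 2.531 servings → $3.43.
banana + lentils with both tight: 2.534 servings and 2.487 servings → $3.12.
Cheapest feasible corner: $2.73.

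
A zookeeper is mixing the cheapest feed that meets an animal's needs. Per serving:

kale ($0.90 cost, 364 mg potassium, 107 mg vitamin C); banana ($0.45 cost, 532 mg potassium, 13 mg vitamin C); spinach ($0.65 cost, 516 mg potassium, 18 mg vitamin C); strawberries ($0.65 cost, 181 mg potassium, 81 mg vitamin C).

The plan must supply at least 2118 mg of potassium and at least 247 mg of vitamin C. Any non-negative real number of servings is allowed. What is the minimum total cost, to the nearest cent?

$2.97

This is a tiny linear program; its minimum lies at a vertex of the feasible set. List the vertices and price them.
kale only: max(2118/364, 247/107) = 5.819 servings → $5.24.
banana only: max(2118/532, 247/13) = 19 servings → $8.55.
spinach only: max(2118/516, 247/18) = 13.72 servings → $8.92.
strawberries only: max(2118/181, 247/81) = 11.7 servings → $7.61.
kale + banana with both tight: 1.99 servings and 2.62 servings → $2.97.
kale + spinach with both tight: 1.836 servings and 2.81 servings → $3.48.
kale + strawberries: the both-tight solution has a negative serving — not a feasible corner.
banana + spinach: the both-tight solution has a negative serving — not a feasible corner.
banana + strawberries with both tight: 3.114 servings and 2.55 servings → $3.06.
spinach + strawberries with both tight: 3.292 servings and 2.318 servings → $3.65.
The minimum over all feasible corners is $2.97.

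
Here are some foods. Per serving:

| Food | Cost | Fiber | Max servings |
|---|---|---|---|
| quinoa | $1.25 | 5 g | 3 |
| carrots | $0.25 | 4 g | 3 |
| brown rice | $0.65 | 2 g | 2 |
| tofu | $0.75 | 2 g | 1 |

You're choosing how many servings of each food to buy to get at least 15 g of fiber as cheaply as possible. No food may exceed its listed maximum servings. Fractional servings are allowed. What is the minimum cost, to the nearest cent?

$1.50

Cost per g of fiber: carrots $0.0625, quinoa $0.2500, brown rice $0.3250, tofu $0.3750.
Take 3 servings of carrots: +12.0 g fiber for $0.75 (total $0.75, still need 3.0 g).
Take 0.6 servings of quinoa: +3.0 g fiber for $0.75 (total $1.50, still need 0.0 g).
Filling from the cheapest source first is optimal under one linear minimum: $1.50.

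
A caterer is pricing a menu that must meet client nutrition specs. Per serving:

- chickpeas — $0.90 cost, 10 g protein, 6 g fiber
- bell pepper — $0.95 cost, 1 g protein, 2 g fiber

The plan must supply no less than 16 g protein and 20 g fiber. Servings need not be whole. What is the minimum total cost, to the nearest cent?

$3.00

With two linear requirements the optimum uses one or two foods; enumerate the corners.
chickpeas only: max(16/10, 20/6) = 3.333 servings → $3.00.
bell pepper only: max(16/1, 20/2) = 16 servings → $15.20.
chickpeas + bell pepper with both tight: 0.8571 servings and 7.429 servings → $7.83.
Cheapest feasible corner: $3.00.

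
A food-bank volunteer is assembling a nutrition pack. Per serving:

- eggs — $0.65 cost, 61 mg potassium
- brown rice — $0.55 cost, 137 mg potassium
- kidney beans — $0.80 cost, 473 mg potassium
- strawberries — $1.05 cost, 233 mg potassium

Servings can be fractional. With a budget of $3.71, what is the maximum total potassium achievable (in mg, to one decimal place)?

Potassium per dollar: kidney beans 591.2, brown rice 249.1, strawberries 221.9, eggs 93.85.
With no serving limits, spend the whole cost allowance on kidney beans: $3.71 / $0.80 × 473 mg = 2193.5 mg.

2193.5 mg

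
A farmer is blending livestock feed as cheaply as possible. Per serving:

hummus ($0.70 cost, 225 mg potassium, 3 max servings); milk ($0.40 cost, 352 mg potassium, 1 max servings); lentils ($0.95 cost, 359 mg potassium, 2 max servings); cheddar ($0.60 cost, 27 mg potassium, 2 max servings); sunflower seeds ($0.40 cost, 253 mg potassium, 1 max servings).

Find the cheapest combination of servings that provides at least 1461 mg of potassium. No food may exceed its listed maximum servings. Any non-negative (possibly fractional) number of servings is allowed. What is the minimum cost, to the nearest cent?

$3.13

Cost per mg of potassium: milk $0.0011, sunflower seeds $0.0016, lentils $0.0026, hummus $0.0031, cheddar $0.0222.
Take 1 serving of milk: +352.0 mg potassium for $0.40 (total $0.40, still need 1109.0 mg).
Take 1 serving of sunflower seeds: +253.0 mg potassium for $0.40 (total $0.80, still need 856.0 mg).
Take 2 servings of lentils: +718.0 mg potassium for $1.90 (total $2.70, still need 138.0 mg).
Take 0.6133 servings of hummus: +138.0 mg potassium for $0.43 (total $3.13, still need 0.0 mg).
Filling from the cheapest source first is optimal under one linear minimum: $3.13.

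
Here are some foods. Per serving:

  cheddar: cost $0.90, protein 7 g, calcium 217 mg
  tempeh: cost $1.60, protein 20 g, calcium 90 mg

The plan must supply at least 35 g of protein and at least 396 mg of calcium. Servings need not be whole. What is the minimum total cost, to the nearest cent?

cheddar only: max(35/7, 396/217) = 5 servings → $4.50.
tempeh only: max(35/20, 396/90) = 4.4 servings → $7.04.
cheddar + tempeh with both tight: 1.286 servings and 1.3 servings → $3.24.
The minimum over all feasible corners is $3.24.

$3.24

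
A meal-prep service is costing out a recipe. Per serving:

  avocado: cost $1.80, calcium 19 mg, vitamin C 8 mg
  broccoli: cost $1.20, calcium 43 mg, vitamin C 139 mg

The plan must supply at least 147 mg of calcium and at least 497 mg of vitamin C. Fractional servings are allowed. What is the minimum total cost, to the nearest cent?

An LP optimum is at a vertex; with two nutrient constraints at most two foods are used. Check each candidate.
avocado only: max(147/19, 497/8) = 62.12 servings → $111.83.
broccoli only: max(147/43, 497/139) = 3.576 servings → $4.29.
avocado + broccoli: the both-tight solution has a negative serving — not a feasible corner.
Cheapest feasible corner: $4.29.

$4.29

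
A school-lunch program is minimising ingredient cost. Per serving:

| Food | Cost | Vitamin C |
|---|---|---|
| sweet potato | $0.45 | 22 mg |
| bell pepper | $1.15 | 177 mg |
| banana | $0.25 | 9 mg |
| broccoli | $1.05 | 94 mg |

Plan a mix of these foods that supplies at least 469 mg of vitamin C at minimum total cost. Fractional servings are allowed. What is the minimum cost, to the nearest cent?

Cost per mg of vitamin C: bell pepper $0.0065, broccoli $0.0112, sweet potato $0.0205, banana $0.0278.
With no serving limits, use only bell pepper: 469 mg / 177 mg = 2.65 servings × $1.15 = $3.05.

$3.05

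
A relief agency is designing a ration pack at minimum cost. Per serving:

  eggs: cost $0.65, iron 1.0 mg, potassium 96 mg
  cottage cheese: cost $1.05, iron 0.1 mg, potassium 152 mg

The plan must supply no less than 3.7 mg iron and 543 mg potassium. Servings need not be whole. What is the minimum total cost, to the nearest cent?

For a min-cost LP with two ≥-constraints, a basic feasible solution has at most two positive variables.
eggs only: max(3.7/1.0, 543/96) = 5.656 servings → $3.68.
cottage cheese only: max(3.7/0.1, 543/152) = 37 servings → $38.85.
eggs + cottage cheese with both tight: 3.568 servings and 1.319 servings → $3.70.
The minimum over all feasible corners is $3.68.

$3.68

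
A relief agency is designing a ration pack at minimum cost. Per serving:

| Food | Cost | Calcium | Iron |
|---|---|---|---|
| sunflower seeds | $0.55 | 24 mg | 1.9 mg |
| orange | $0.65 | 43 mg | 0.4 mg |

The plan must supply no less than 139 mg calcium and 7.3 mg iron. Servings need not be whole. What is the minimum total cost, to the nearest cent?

$2.77

Check every corner: each single food scaled to meet both minima, and each pair solved so both constraints bind.
sunflower seeds only: max(139/24, 7.3/1.9) = 5.792 servings → $3.19.
orange only: max(139/43, 7.3/0.4) = 18.25 servings → $11.86.
sunflower seeds + orange with both tight: 3.583 servings and 1.233 servings → $2.77.
The minimum over all feasible corners is $2.77.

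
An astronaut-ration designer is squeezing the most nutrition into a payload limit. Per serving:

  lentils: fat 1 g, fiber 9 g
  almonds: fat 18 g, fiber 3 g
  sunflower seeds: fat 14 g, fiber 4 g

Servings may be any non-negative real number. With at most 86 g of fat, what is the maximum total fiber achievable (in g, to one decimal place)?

774.0 g

Fiber per g fat: lentils 9, sunflower seeds 0.2857, almonds 0.1667.
With no serving limits, spend the whole fat allowance on lentils: 86 g / 1 g × 9 g = 774.0 g.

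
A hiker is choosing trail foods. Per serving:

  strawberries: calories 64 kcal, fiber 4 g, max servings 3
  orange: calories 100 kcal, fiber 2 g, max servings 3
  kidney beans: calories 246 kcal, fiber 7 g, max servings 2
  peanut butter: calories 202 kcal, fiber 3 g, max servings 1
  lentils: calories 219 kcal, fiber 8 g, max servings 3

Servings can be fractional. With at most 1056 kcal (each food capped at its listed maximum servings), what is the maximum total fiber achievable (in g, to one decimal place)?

41.9 g

Fiber per kcal: strawberries 0.0625, lentils 0.03653, kidney beans 0.02846, orange 0.02, peanut butter 0.01485.
Take 3 servings of strawberries: uses 192 kcal, +12.0 g fiber (running total 12.0 g).
Take 3 servings of lentils: uses 657 kcal, +24.0 g fiber (running total 36.0 g).
Take 0.8415 servings of kidney beans: uses 207 kcal, +5.9 g fiber (running total 41.9 g).
Filling greedily by fiber-per-kcal is optimal for one linear limit, giving 41.9 g.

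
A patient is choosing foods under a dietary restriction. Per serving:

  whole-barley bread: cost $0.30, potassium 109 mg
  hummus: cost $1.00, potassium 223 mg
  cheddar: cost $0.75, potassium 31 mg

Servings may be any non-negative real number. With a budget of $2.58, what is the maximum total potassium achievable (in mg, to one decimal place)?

Potassium per dollar: whole-barley bread 363.3, hummus 223, cheddar 41.33.
With no serving limits, spend the whole cost allowance on whole-barley bread: $2.58 / $0.30 × 109 mg = 937.4 mg.

937.4 mg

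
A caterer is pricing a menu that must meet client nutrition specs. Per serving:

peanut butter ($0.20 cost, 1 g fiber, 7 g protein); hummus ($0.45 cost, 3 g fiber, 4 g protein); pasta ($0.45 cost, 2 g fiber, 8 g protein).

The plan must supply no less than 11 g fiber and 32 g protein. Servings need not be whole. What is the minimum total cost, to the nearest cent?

Minimising a linear cost over {fiber ≥ 11, protein ≥ 32, servings ≥ 0} — the optimum is at a vertex, using one or two foods.
peanut butter only: max(11/1, 32/7) = 11 servings → $2.20.
hummus only: max(11/3, 32/4) = 8 servings → $3.60.
pasta only: max(11/2, 32/8) = 5.5 servings → $2.48.
peanut butter + hummus with both tight: 3.059 servings and 2.647 servings → $1.80.
peanut butter + pasta with both targets exact would need a negative amount; discard.
hummus + pasta with both tight: 1.5 servings and 3.25 servings → $2.14.
Cheapest feasible corner: $1.80.

$1.80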